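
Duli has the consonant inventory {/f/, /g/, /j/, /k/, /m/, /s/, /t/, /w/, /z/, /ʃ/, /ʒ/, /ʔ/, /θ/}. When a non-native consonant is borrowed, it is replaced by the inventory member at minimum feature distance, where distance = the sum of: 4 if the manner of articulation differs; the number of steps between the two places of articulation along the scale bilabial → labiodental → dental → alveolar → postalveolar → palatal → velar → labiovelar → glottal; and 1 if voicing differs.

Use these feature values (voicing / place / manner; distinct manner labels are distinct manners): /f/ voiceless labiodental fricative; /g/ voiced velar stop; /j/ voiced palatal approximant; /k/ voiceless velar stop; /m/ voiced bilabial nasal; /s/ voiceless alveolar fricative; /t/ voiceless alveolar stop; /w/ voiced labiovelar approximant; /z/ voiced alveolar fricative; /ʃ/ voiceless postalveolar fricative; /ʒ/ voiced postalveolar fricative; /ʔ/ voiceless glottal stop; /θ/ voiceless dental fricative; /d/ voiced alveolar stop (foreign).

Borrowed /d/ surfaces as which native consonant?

/t/ is closest: same manner (stop), place distance 0 (alveolar→alveolar), voicing differs (+1); total 1. Next closest is /g/ at distance 3.

t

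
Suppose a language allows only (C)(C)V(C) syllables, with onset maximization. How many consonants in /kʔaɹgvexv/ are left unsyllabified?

Under (C)(C)V(C), the unsyllabifiable consonants are /v/ (at most one coda consonant is licensed; onsets may contain at most 2 consonants).

1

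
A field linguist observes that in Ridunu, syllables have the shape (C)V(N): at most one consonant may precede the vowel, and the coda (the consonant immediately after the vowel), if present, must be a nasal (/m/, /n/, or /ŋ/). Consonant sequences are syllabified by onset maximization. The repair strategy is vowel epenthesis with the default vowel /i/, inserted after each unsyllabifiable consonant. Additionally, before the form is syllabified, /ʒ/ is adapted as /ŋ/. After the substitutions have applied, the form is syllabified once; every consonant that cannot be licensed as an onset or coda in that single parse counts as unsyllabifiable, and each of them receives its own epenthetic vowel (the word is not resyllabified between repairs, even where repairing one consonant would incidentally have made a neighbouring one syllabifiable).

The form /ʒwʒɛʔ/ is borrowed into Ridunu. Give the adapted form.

ŋiwiŋɛʔi

Substitution: /ʒ/ → /ŋ/, giving /ŋwŋɛʔ/.
Under (C)V(N), the unsyllabifiable consonants are /ŋ/, /w/, /ʔ/ (only a nasal (/m/, /n/, or /ŋ/) is licensed in coda position; onsets are limited to one consonant).
Inserting the epenthetic vowel yields /ŋ/ → /ŋi/, /w/ → /wi/, /ʔ/ → /ʔi/.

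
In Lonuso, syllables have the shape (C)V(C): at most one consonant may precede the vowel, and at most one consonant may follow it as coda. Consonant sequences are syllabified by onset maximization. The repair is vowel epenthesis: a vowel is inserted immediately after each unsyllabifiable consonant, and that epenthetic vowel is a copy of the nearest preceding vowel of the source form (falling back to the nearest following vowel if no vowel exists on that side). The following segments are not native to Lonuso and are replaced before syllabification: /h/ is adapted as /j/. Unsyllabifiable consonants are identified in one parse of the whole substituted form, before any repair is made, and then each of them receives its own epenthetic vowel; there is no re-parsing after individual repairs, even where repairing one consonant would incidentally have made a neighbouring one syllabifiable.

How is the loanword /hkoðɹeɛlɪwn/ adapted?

Substitution: /h/ → /j/, giving /jkoðɹeɛlɪwn/.
Syllabifying with onset maximization leaves /j/, /n/ stranded (at most one coda consonant is licensed; onsets are limited to one consonant).
Epenthesis after each stranded consonant: /j/ → /jo/, /n/ → /nɪ/.

jokoðɹeɛlɪwnɪ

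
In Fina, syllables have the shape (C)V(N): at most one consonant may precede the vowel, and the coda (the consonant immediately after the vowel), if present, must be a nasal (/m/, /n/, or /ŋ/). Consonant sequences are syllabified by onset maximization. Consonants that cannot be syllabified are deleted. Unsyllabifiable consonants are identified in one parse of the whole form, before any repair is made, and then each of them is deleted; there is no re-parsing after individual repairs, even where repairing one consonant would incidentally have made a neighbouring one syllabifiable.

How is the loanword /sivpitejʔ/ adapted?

sipite

Syllabifying with onset maximization leaves /v/, /j/, /ʔ/ stranded (only a nasal (/m/, /n/, or /ŋ/) is licensed in coda position; onsets are limited to one consonant).
Deleting the stranded consonants removes /v/, /j/, /ʔ/.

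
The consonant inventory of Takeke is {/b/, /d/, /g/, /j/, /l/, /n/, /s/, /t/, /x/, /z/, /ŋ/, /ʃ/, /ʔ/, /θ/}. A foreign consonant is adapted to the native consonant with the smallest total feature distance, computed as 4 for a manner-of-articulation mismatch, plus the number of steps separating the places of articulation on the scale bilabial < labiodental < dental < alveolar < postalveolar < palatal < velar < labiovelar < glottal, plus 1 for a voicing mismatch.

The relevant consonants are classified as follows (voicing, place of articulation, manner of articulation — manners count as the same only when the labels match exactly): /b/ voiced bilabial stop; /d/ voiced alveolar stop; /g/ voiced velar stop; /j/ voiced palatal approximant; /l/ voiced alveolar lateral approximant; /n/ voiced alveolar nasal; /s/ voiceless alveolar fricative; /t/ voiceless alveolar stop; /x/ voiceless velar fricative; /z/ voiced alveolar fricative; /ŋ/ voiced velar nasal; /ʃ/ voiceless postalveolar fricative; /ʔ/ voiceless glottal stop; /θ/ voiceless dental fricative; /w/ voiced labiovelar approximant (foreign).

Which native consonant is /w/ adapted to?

j

/j/ is closest: same manner (approximant), place distance 2 (labiovelar→palatal), same voicing; total 2. Next closest is /g/ at distance 5.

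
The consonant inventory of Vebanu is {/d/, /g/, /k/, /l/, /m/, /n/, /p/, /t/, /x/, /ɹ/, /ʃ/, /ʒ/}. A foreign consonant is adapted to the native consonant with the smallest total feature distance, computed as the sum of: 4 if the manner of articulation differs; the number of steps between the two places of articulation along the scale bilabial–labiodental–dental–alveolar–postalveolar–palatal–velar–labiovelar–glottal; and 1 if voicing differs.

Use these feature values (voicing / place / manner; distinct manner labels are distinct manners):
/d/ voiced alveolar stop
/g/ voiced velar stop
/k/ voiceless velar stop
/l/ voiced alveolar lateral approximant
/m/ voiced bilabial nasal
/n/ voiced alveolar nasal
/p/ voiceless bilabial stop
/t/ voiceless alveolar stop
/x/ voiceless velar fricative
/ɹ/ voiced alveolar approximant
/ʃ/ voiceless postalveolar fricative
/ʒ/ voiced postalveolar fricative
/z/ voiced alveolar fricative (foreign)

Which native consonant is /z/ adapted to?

/ʒ/ is closest: same manner (fricative), place distance 1 (alveolar→postalveolar), same voicing; total 1. Next closest is /ʃ/ at distance 2.

ʒ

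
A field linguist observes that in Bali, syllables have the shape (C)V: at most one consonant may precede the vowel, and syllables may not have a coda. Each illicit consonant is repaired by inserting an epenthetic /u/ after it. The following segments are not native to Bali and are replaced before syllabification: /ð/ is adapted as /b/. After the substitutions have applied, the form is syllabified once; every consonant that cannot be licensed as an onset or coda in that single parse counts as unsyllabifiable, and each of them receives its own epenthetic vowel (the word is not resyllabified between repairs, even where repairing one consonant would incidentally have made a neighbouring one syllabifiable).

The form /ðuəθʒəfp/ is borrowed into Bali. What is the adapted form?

buəθuʒəfupu

Substitution: /ð/ → /b/, giving /buəθʒəfp/.
The consonants /θ/, /f/, /p/ cannot be parsed into a legal (C)V syllable (no codas are permitted; onsets are limited to one consonant).
Inserting the epenthetic vowel yields /θ/ → /θu/, /f/ → /fu/, /p/ → /pu/.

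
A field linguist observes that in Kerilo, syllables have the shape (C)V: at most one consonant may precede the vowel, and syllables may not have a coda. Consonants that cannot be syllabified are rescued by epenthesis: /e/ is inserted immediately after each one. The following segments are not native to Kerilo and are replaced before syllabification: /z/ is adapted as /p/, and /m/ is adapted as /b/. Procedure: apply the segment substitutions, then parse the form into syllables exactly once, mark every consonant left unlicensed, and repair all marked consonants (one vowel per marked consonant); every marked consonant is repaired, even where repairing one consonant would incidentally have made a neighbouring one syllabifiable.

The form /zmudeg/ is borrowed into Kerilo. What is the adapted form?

pebudege

Substitution: /z/ → /p/, /m/ → /b/, giving /pbudeg/.
Under (C)V, the unsyllabifiable consonants are /p/, /g/ (no codas are permitted; onsets are limited to one consonant).
Epenthesis after each stranded consonant: /p/ → /pe/, /g/ → /ge/.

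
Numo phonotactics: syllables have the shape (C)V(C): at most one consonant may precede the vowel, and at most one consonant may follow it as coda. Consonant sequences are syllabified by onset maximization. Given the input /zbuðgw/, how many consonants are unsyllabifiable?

Syllabifying with onset maximization leaves /z/, /g/, /w/ stranded (at most one coda consonant is licensed; onsets are limited to one consonant).

3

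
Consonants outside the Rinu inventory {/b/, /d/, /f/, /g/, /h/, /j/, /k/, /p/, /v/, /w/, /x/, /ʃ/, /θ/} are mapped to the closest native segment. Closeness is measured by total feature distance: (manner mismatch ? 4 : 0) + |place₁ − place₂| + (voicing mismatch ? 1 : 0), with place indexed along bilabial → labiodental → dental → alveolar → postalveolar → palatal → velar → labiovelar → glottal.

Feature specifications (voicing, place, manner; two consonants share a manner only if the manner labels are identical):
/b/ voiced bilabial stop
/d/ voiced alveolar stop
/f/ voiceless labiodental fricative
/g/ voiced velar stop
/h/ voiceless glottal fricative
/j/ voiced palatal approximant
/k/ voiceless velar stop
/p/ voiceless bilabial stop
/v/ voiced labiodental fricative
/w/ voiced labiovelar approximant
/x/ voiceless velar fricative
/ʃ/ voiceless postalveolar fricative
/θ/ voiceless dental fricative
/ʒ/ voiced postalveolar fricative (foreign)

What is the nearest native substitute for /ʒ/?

/ʃ/ is closest: same manner (fricative), place distance 0 (postalveolar→postalveolar), voicing differs (+1); total 1. Next closest is /v/ at distance 3.

ʃ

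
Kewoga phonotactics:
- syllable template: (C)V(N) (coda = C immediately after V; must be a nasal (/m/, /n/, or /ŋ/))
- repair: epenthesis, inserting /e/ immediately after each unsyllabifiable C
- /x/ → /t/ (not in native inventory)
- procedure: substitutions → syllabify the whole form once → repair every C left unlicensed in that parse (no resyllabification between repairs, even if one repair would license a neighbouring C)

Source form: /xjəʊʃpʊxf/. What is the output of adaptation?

tejəʊʃepʊtefe

Substitution: /x/ → /t/, giving /tjəʊʃpʊtf/.
Under (C)V(N), the unsyllabifiable consonants are /t/, /ʃ/, /t/, /f/ (only a nasal (/m/, /n/, or /ŋ/) is licensed in coda position; onsets are limited to one consonant).
Each unlicensed consonant becomes the onset of a new syllable: /t/ → /te/, /ʃ/ → /ʃe/, /t/ → /te/, /f/ → /fe/.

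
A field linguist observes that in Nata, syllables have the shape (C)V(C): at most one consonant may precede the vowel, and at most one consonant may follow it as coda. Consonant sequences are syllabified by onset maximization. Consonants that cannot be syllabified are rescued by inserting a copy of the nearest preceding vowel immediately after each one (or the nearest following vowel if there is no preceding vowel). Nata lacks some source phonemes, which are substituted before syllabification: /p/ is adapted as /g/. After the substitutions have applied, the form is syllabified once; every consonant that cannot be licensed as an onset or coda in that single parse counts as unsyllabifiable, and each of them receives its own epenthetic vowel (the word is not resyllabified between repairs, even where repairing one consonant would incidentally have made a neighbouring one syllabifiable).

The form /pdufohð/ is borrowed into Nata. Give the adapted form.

Substitution: /p/ → /g/, giving /gdufohð/.
Under (C)V(C), the unsyllabifiable consonants are /g/, /ð/ (at most one coda consonant is licensed; onsets are limited to one consonant).
Each unlicensed consonant becomes the onset of a new syllable: /g/ → /gu/, /ð/ → /ðo/.

gudufohðo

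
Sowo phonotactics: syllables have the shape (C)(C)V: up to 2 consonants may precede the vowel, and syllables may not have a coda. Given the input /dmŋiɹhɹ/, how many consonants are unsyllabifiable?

4

Under (C)(C)V, the unsyllabifiable consonants are /d/, /ɹ/, /h/, /ɹ/ (no codas are permitted; onsets may contain at most 2 consonants).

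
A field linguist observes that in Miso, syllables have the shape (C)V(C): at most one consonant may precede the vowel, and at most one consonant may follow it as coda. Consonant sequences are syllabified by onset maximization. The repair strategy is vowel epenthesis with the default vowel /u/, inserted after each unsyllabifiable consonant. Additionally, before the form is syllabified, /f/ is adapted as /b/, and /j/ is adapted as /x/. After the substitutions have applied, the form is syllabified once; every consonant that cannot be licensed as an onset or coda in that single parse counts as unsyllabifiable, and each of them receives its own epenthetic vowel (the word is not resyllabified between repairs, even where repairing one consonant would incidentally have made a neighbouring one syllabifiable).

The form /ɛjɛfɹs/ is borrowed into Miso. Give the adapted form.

Substitution: /j/ → /x/, /f/ → /b/, giving /ɛxɛbɹs/.
Syllabifying with onset maximization leaves /ɹ/, /s/ stranded (at most one coda consonant is licensed; onsets are limited to one consonant).
Epenthesis after each stranded consonant: /ɹ/ → /ɹu/, /s/ → /su/.

ɛxɛbɹusu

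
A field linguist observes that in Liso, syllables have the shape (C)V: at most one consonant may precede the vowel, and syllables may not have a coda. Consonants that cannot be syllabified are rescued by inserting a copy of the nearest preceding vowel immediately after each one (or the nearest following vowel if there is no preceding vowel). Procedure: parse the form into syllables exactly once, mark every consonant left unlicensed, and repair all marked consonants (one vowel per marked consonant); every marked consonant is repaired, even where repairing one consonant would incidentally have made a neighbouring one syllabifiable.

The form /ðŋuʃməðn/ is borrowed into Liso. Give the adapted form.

Under (C)V, the unsyllabifiable consonants are /ð/, /ʃ/, /ð/, /n/ (no codas are permitted; onsets are limited to one consonant).
Inserting the epenthetic vowel yields /ð/ → /ðu/, /ʃ/ → /ʃu/, /ð/ → /ðə/, /n/ → /nə/.

ðuŋuʃuməðənə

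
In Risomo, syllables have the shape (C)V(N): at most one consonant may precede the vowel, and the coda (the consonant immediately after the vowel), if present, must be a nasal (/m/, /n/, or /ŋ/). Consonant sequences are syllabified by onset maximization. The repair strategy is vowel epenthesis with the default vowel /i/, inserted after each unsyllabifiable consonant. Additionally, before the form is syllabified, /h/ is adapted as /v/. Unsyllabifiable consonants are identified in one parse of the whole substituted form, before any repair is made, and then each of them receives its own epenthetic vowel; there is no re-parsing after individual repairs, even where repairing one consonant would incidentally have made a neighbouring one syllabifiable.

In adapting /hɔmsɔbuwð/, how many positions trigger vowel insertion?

2

After substitution the input is /vɔmsɔbuwð/.
The unsyllabifiable consonants are /w/, /ð/; each receives one epenthetic vowel.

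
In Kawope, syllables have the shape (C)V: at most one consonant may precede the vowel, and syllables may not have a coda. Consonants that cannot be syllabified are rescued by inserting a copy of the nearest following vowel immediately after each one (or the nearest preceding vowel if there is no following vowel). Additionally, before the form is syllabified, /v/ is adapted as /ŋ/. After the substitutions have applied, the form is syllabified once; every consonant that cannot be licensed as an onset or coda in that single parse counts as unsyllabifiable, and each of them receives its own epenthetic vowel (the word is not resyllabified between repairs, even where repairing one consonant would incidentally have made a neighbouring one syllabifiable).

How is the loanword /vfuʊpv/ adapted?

ŋufuʊpʊŋʊ

Substitution: /v/ → /ŋ/, giving /ŋfuʊpŋ/.
Under (C)V, the unsyllabifiable consonants are /ŋ/, /p/, /ŋ/ (no codas are permitted; onsets are limited to one consonant).
Inserting the epenthetic vowel yields /ŋ/ → /ŋu/, /p/ → /pʊ/, /ŋ/ → /ŋʊ/.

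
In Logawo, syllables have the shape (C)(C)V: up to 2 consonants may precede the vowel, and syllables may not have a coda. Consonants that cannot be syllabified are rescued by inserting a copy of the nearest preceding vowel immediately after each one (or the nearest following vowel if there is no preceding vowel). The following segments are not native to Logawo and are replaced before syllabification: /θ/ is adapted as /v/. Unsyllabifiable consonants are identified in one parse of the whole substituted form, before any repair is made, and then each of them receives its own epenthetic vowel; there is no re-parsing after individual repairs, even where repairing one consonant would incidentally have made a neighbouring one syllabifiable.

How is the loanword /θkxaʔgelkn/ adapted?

Substitution: /θ/ → /v/, giving /vkxaʔgelkn/.
The consonants /v/, /l/, /k/, /n/ cannot be parsed into a legal (C)(C)V syllable (no codas are permitted; onsets may contain at most 2 consonants).
Inserting the epenthetic vowel yields /v/ → /va/, /l/ → /le/, /k/ → /ke/, /n/ → /ne/.

vakxaʔgelekene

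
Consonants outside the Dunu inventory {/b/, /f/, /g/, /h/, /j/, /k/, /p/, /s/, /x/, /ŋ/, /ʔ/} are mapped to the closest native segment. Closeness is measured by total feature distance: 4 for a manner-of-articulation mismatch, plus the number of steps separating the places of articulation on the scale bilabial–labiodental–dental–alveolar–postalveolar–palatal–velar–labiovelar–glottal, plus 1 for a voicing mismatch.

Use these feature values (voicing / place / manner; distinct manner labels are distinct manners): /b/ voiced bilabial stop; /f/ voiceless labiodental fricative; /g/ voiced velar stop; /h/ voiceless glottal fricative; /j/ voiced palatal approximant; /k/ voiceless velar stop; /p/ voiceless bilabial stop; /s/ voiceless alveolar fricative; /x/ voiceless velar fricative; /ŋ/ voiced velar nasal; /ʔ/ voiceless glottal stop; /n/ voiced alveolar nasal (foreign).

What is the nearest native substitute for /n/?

/ŋ/ is closest: same manner (nasal), place distance 3 (alveolar→velar), same voicing; total 3. Next closest is /s/ at distance 5.

ŋ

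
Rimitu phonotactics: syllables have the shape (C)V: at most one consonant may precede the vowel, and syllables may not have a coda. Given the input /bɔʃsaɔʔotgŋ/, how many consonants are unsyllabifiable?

Syllabifying with onset maximization leaves /ʃ/, /t/, /g/, /ŋ/ stranded (no codas are permitted; onsets are limited to one consonant).

4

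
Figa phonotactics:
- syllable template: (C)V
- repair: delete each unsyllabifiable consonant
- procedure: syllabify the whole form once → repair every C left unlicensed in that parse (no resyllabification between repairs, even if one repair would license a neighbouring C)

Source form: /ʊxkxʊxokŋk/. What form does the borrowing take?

Syllabifying with onset maximization leaves /x/, /k/, /k/, /ŋ/, /k/ stranded (no codas are permitted; onsets are limited to one consonant).
Deletion applies to /x/, /k/, /k/, /ŋ/, /k/.

ʊxʊxo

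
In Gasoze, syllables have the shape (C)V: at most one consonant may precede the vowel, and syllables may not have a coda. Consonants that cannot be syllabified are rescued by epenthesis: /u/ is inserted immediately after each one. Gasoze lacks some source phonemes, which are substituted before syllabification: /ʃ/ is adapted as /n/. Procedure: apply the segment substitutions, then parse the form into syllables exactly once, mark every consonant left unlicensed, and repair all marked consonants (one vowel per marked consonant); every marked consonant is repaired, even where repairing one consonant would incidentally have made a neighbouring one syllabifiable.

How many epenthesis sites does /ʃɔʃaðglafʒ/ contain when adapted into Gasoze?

After substitution the input is /nɔnaðglafʒ/.
The unsyllabifiable consonants are /ð/, /g/, /f/, /ʒ/; each receives one epenthetic vowel.

4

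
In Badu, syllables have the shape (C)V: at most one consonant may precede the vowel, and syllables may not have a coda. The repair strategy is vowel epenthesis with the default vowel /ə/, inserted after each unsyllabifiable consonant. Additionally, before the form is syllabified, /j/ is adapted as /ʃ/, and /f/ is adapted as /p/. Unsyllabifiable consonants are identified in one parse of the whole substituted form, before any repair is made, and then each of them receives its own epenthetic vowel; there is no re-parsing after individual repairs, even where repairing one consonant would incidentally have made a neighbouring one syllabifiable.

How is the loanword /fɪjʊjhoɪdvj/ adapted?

pɪʃʊʃəhoɪdəvəʃə

Substitution: /f/ → /p/, /j/ → /ʃ/, giving /pɪʃʊʃhoɪdvʃ/.
Under (C)V, the unsyllabifiable consonants are /ʃ/, /d/, /v/, /ʃ/ (no codas are permitted; onsets are limited to one consonant).
Inserting the epenthetic vowel yields /ʃ/ → /ʃə/, /d/ → /də/, /v/ → /və/, /ʃ/ → /ʃə/.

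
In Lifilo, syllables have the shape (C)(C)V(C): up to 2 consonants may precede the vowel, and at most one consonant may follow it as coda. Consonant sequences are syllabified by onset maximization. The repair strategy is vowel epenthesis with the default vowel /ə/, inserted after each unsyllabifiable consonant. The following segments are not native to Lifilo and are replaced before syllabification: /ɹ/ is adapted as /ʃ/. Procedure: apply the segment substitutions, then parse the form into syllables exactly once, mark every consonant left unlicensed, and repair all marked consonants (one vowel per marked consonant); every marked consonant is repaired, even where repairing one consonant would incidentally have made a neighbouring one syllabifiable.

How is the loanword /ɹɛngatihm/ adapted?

Substitution: /ɹ/ → /ʃ/, giving /ʃɛngatihm/.
Syllabifying with onset maximization leaves /m/ stranded (at most one coda consonant is licensed; onsets may contain at most 2 consonants).
Epenthesis after each stranded consonant: /m/ → /mə/.

ʃɛngatihmə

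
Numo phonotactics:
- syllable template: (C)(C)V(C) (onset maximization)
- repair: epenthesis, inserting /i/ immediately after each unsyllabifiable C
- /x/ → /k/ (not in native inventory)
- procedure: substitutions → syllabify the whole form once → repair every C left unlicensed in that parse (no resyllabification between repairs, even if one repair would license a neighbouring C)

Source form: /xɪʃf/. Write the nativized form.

kɪʃfi

Substitution: /x/ → /k/, giving /kɪʃf/.
Under (C)(C)V(C), the unsyllabifiable consonants are /f/ (at most one coda consonant is licensed; onsets may contain at most 2 consonants).
Each unlicensed consonant becomes the onset of a new syllable: /f/ → /fi/.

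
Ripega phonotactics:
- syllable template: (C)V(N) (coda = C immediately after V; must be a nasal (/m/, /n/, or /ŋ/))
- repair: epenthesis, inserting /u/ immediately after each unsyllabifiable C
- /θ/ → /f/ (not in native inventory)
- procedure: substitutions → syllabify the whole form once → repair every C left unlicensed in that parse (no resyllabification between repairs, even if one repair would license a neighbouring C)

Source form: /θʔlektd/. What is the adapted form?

Substitution: /θ/ → /f/, giving /fʔlektd/.
Under (C)V(N), the unsyllabifiable consonants are /f/, /ʔ/, /k/, /t/, /d/ (only a nasal (/m/, /n/, or /ŋ/) is licensed in coda position; onsets are limited to one consonant).
Each unlicensed consonant becomes the onset of a new syllable: /f/ → /fu/, /ʔ/ → /ʔu/, /k/ → /ku/, /t/ → /tu/, /d/ → /du/.

fuʔulekutudu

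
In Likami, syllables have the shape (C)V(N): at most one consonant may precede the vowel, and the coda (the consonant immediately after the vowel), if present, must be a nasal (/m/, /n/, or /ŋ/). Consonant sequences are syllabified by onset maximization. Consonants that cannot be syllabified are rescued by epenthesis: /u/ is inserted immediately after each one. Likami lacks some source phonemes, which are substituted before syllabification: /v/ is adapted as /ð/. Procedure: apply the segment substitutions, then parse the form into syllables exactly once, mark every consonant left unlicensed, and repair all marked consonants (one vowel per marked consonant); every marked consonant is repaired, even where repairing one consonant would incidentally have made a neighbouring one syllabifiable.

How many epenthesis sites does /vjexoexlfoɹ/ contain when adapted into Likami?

After substitution the input is /ðjexoexlfoɹ/.
The unsyllabifiable consonants are /ð/, /x/, /l/, /ɹ/; each receives one epenthetic vowel.

4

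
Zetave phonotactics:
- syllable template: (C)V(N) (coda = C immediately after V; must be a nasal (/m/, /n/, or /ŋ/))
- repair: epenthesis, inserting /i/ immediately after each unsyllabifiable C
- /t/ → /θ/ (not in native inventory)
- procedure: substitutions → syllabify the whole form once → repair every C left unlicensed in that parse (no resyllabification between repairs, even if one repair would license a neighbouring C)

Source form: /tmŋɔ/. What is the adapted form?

Substitution: /t/ → /θ/, giving /θmŋɔ/.
Under (C)V(N), the unsyllabifiable consonants are /θ/, /m/ (only a nasal (/m/, /n/, or /ŋ/) is licensed in coda position; onsets are limited to one consonant).
Epenthesis after each stranded consonant: /θ/ → /θi/, /m/ → /mi/.

θimiŋɔ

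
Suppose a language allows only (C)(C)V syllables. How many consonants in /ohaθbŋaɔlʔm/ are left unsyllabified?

4

Syllabifying with onset maximization leaves /θ/, /l/, /ʔ/, /m/ stranded (no codas are permitted; onsets may contain at most 2 consonants).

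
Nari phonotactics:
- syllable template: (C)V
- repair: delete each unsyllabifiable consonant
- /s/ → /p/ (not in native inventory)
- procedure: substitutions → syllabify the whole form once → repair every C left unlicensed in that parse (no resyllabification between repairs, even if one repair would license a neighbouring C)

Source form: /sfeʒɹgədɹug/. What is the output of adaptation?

Substitution: /s/ → /p/, giving /pfeʒɹgədɹug/.
Under (C)V, the unsyllabifiable consonants are /p/, /ʒ/, /ɹ/, /d/, /g/ (no codas are permitted; onsets are limited to one consonant).
Each unlicensed consonant is deleted: /p/, /ʒ/, /ɹ/, /d/, /g/.

fegəɹu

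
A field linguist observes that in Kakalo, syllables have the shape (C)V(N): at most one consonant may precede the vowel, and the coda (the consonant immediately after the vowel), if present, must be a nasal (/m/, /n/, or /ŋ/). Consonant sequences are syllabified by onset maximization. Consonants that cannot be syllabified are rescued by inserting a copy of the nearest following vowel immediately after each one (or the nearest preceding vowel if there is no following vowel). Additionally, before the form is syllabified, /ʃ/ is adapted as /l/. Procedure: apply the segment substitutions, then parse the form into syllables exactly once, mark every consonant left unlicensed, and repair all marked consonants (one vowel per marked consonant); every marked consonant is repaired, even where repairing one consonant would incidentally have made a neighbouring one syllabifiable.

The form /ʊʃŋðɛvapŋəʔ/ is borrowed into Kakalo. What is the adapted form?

Substitution: /ʃ/ → /l/, giving /ʊlŋðɛvapŋəʔ/.
Under (C)V(N), the unsyllabifiable consonants are /l/, /ŋ/, /p/, /ʔ/ (only a nasal (/m/, /n/, or /ŋ/) is licensed in coda position; onsets are limited to one consonant).
Inserting the epenthetic vowel yields /l/ → /lɛ/, /ŋ/ → /ŋɛ/, /p/ → /pə/, /ʔ/ → /ʔə/.

ʊlɛŋɛðɛvapəŋəʔə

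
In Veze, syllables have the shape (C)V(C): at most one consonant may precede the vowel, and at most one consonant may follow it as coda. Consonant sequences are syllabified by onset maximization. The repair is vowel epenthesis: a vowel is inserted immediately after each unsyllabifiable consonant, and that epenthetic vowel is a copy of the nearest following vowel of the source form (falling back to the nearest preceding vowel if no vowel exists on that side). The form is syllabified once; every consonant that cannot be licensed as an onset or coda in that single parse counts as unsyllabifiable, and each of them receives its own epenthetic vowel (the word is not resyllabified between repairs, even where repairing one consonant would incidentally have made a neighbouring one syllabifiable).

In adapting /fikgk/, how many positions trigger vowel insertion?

The unsyllabifiable consonants are /g/, /k/; each receives one epenthetic vowel.

2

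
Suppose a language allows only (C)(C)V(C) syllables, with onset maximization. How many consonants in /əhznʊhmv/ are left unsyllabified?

Under (C)(C)V(C), the unsyllabifiable consonants are /m/, /v/ (at most one coda consonant is licensed; onsets may contain at most 2 consonants).

2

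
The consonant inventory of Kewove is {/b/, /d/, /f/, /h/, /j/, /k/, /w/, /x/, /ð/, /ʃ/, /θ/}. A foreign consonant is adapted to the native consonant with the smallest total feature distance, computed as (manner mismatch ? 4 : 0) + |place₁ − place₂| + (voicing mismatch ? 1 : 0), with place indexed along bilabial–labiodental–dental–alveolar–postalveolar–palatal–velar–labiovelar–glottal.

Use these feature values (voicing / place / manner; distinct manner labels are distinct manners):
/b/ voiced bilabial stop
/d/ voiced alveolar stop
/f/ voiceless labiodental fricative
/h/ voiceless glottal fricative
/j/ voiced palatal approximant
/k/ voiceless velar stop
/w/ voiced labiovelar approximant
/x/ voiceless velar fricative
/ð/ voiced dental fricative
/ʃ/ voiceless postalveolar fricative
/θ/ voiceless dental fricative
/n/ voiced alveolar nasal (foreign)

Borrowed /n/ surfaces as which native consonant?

/d/ is closest: manner differs (nasal→stop, +4), place distance 0 (alveolar→alveolar), same voicing; total 4. Next closest is /ð/ at distance 5.

d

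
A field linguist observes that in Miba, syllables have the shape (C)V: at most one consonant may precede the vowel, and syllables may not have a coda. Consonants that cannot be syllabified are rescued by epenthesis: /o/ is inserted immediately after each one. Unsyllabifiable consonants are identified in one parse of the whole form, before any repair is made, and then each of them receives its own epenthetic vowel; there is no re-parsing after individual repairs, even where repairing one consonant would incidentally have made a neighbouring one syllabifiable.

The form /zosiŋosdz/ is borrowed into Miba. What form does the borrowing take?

The consonants /s/, /d/, /z/ cannot be parsed into a legal (C)V syllable (no codas are permitted; onsets are limited to one consonant).
Inserting the epenthetic vowel yields /s/ → /so/, /d/ → /do/, /z/ → /zo/.

zosiŋosodozo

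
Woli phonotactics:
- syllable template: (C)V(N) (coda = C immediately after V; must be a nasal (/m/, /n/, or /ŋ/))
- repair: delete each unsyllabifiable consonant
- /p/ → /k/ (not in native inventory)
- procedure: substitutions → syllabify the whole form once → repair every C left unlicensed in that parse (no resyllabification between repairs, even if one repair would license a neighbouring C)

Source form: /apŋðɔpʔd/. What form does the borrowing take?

Substitution: /p/ → /k/, giving /akŋðɔkʔd/.
The consonants /k/, /ŋ/, /k/, /ʔ/, /d/ cannot be parsed into a legal (C)V(N) syllable (only a nasal (/m/, /n/, or /ŋ/) is licensed in coda position; onsets are limited to one consonant).
Deleting the stranded consonants removes /k/, /ŋ/, /k/, /ʔ/, /d/.

aðɔ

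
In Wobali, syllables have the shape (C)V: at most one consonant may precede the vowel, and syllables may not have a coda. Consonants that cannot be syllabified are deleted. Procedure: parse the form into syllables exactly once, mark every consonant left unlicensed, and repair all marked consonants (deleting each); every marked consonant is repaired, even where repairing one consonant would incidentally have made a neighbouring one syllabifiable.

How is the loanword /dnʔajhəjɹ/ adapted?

Under (C)V, the unsyllabifiable consonants are /d/, /n/, /j/, /j/, /ɹ/ (no codas are permitted; onsets are limited to one consonant).
Deleting the stranded consonants removes /d/, /n/, /j/, /j/, /ɹ/.

ʔahə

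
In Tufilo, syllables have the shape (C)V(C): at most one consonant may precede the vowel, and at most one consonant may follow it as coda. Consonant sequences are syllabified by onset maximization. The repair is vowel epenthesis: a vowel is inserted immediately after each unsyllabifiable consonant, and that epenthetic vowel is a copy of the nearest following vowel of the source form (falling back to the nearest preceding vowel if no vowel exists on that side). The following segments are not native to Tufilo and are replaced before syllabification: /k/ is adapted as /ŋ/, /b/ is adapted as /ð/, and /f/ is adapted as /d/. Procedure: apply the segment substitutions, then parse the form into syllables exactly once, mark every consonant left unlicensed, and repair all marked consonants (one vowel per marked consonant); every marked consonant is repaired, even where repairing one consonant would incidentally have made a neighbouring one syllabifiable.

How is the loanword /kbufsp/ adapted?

Substitution: /k/ → /ŋ/, /b/ → /ð/, /f/ → /d/, giving /ŋðudsp/.
Syllabifying with onset maximization leaves /ŋ/, /s/, /p/ stranded (at most one coda consonant is licensed; onsets are limited to one consonant).
Epenthesis after each stranded consonant: /ŋ/ → /ŋu/, /s/ → /su/, /p/ → /pu/.

ŋuðudsupu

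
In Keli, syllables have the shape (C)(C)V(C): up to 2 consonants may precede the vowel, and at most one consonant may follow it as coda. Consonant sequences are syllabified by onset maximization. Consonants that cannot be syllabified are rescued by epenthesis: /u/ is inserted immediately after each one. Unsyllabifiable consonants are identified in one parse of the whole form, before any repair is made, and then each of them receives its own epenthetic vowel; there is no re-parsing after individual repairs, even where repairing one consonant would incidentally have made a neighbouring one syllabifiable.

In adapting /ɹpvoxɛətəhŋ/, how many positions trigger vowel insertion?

The unsyllabifiable consonants are /ɹ/, /ŋ/; each receives one epenthetic vowel.

2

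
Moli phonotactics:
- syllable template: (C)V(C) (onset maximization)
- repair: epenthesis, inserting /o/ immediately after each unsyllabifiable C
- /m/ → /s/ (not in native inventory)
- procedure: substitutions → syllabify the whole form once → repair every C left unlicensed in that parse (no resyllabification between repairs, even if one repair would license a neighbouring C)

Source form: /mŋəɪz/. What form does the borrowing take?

soŋəɪz

Substitution: /m/ → /s/, giving /sŋəɪz/.
The consonants /s/ cannot be parsed into a legal (C)V(C) syllable (at most one coda consonant is licensed; onsets are limited to one consonant).
Inserting the epenthetic vowel yields /s/ → /so/.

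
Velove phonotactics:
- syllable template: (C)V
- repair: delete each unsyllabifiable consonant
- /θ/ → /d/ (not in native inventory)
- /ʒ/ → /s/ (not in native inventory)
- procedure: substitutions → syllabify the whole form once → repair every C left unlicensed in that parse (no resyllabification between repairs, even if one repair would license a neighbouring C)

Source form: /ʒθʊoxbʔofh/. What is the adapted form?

dʊoʔo

Substitution: /ʒ/ → /s/, /θ/ → /d/, giving /sdʊoxbʔofh/.
Syllabifying with onset maximization leaves /s/, /x/, /b/, /f/, /h/ stranded (no codas are permitted; onsets are limited to one consonant).
Deletion applies to /s/, /x/, /b/, /f/, /h/.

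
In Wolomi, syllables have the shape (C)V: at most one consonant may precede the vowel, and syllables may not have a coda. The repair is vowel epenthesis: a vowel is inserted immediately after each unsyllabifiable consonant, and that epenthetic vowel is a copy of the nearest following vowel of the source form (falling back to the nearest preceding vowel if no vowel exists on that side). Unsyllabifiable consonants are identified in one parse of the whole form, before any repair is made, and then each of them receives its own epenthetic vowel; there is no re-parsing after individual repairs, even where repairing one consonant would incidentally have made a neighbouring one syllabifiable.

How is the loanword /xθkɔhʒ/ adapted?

xɔθɔkɔhɔʒɔ

Under (C)V, the unsyllabifiable consonants are /x/, /θ/, /h/, /ʒ/ (no codas are permitted; onsets are limited to one consonant).
Each unlicensed consonant becomes the onset of a new syllable: /x/ → /xɔ/, /θ/ → /θɔ/, /h/ → /hɔ/, /ʒ/ → /ʒɔ/.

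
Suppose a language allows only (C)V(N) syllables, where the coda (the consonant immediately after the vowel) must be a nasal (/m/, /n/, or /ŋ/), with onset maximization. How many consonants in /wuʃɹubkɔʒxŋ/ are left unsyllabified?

5

Under (C)V(N), the unsyllabifiable consonants are /ʃ/, /b/, /ʒ/, /x/, /ŋ/ (only a nasal (/m/, /n/, or /ŋ/) is licensed in coda position; onsets are limited to one consonant).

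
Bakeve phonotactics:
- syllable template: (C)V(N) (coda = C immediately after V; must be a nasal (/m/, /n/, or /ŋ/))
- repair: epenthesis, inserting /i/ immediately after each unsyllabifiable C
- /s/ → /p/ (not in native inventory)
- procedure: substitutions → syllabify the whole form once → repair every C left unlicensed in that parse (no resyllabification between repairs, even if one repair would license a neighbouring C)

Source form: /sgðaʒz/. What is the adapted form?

Substitution: /s/ → /p/, giving /pgðaʒz/.
The consonants /p/, /g/, /ʒ/, /z/ cannot be parsed into a legal (C)V(N) syllable (only a nasal (/m/, /n/, or /ŋ/) is licensed in coda position; onsets are limited to one consonant).
Inserting the epenthetic vowel yields /p/ → /pi/, /g/ → /gi/, /ʒ/ → /ʒi/, /z/ → /zi/.

pigiðaʒizi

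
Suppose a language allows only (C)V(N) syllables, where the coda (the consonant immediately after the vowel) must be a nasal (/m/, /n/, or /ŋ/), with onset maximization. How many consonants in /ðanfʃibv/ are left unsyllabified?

The consonants /f/, /b/, /v/ cannot be parsed into a legal (C)V(N) syllable (only a nasal (/m/, /n/, or /ŋ/) is licensed in coda position; onsets are limited to one consonant).

3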